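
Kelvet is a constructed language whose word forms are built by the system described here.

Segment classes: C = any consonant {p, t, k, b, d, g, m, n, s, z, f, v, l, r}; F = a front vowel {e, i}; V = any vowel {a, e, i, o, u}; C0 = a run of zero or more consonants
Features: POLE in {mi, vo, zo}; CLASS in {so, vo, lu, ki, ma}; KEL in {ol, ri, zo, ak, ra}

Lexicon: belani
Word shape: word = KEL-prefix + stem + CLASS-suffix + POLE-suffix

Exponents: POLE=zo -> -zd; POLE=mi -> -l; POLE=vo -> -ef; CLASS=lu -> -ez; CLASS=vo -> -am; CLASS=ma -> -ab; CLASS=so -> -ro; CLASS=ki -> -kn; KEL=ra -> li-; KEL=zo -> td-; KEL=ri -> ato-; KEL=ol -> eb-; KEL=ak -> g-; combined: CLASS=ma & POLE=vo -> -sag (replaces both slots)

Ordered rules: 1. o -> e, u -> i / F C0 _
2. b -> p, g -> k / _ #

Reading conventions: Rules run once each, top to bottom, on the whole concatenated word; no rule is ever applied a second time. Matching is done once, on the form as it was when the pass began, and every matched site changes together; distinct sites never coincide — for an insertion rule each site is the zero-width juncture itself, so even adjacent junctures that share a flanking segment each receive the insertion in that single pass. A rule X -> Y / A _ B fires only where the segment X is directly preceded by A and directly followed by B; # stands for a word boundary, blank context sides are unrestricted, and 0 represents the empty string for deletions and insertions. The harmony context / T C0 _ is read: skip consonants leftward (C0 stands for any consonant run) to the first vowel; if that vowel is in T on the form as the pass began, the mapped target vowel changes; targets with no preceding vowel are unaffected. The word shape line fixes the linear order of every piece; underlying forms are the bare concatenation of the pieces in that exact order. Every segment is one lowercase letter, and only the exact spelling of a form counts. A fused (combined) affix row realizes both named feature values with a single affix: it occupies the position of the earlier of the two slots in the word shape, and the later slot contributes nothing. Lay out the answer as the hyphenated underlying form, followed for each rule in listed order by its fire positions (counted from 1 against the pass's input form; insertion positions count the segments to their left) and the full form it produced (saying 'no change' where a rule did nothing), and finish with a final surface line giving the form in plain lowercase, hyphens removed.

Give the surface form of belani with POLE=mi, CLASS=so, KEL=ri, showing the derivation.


underlying: ato-belani-ro-l
1. o -> e, u -> i / F C0 _: fires at position(s) 11: atobelanirel
2. b -> p, g -> k / _ #: no change
surface: atobelanirel


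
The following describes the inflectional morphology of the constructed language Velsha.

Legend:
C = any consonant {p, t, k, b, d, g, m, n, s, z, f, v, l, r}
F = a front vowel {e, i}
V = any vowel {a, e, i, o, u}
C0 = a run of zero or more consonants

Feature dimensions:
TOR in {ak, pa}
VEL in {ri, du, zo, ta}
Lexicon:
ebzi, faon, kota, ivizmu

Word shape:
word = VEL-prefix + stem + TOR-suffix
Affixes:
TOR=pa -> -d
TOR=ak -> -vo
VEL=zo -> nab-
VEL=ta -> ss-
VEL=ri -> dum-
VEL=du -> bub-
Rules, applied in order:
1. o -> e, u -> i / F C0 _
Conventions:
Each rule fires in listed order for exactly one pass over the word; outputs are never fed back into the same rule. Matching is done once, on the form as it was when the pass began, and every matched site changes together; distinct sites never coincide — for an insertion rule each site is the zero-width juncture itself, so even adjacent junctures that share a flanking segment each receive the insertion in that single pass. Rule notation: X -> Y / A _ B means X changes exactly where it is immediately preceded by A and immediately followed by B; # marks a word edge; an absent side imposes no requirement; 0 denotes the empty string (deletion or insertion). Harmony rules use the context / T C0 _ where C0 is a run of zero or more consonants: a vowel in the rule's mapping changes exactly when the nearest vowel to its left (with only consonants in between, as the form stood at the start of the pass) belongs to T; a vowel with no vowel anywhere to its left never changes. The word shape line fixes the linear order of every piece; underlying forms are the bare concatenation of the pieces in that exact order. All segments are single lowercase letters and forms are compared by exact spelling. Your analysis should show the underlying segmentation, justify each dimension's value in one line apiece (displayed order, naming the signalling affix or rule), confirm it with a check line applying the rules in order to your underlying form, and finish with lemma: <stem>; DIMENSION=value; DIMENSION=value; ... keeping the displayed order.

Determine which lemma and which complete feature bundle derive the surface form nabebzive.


underlying: nab-ebzi-vo
TOR=ak - signalled by the affix -vo
VEL=zo - signalled by the affix nab-
check: nabebzivo -> nabebzive
lemma: ebzi; TOR=ak; VEL=zo


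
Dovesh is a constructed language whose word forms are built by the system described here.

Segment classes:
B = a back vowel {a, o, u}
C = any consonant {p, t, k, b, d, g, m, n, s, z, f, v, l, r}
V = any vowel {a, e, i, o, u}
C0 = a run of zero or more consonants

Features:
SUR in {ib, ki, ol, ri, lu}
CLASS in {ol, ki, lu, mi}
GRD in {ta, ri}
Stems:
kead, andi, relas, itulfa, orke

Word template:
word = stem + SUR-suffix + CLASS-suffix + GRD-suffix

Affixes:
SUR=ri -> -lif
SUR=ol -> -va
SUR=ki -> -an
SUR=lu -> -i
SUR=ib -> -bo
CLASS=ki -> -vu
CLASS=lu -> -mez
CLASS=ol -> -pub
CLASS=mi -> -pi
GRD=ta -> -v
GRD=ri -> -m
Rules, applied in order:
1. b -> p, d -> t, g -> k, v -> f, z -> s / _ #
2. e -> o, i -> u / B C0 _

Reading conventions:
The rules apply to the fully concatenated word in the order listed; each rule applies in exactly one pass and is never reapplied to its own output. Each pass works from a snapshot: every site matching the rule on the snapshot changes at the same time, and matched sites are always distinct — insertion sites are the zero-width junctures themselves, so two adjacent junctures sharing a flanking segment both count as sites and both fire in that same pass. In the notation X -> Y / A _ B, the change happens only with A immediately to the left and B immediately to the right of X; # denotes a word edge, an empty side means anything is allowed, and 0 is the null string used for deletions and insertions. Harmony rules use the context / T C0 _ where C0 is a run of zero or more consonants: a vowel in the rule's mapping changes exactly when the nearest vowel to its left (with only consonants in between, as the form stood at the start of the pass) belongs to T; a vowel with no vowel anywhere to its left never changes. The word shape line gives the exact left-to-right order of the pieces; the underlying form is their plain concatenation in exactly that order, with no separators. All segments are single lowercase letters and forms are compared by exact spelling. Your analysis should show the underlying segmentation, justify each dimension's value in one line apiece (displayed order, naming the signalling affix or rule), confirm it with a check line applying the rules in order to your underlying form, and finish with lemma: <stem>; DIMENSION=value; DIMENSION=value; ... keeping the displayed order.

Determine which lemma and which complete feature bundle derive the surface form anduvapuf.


underlying: andi-va-pi-v
SUR=ol - signalled by the affix -va
CLASS=mi - signalled by the affix -pi
GRD=ta - signalled by the affix -v
check: andivapiv -> andivapif -> anduvapuf
lemma: andi; SUR=ol; CLASS=mi; GRD=ta


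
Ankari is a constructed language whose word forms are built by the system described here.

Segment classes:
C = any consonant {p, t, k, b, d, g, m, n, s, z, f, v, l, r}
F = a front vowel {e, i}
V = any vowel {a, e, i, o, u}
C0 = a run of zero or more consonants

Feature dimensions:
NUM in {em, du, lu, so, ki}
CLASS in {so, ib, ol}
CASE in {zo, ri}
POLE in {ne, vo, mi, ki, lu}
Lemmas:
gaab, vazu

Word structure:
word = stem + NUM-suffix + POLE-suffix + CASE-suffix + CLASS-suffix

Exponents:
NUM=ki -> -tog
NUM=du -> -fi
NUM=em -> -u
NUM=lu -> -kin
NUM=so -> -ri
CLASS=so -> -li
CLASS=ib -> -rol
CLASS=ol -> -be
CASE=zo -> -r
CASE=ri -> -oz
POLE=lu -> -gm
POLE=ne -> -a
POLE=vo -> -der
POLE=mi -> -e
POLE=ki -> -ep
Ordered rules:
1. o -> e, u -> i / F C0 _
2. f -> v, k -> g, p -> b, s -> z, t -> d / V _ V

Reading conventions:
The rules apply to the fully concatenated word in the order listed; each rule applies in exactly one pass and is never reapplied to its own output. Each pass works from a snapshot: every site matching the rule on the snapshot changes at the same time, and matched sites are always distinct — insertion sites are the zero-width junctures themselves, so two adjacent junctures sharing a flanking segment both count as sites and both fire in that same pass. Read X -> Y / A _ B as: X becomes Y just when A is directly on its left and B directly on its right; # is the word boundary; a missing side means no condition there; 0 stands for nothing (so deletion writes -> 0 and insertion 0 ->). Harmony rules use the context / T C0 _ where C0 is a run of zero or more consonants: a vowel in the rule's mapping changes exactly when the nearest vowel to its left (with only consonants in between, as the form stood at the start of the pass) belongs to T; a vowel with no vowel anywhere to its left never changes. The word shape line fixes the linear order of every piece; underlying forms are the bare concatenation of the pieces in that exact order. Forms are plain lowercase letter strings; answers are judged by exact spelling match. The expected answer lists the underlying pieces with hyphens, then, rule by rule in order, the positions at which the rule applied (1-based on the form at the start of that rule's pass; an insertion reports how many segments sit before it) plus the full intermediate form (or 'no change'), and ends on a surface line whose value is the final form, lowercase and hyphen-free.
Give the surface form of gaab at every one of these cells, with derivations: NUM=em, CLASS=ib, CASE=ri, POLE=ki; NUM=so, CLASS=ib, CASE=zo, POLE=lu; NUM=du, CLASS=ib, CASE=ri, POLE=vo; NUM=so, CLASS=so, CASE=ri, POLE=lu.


cell NUM=em, CLASS=ib, CASE=ri, POLE=ki:
underlying: gaab-u-ep-oz-rol
1. o -> e, u -> i / F C0 _: fires at position(s) 8: gaabuepezrol
2. f -> v, k -> g, p -> b, s -> z, t -> d / V _ V: fires at position(s) 7: gaabuebezrol
surface: gaabuebezrol

cell NUM=so, CLASS=ib, CASE=zo, POLE=lu:
underlying: gaab-ri-gm-r-rol
1. o -> e, u -> i / F C0 _: fires at position(s) 11: gaabrigmrrel
2. f -> v, k -> g, p -> b, s -> z, t -> d / V _ V: no change
surface: gaabrigmrrel

cell NUM=du, CLASS=ib, CASE=ri, POLE=vo:
underlying: gaab-fi-der-oz-rol
1. o -> e, u -> i / F C0 _: fires at position(s) 10: gaabfiderezrol
2. f -> v, k -> g, p -> b, s -> z, t -> d / V _ V: no change
surface: gaabfiderezrol

cell NUM=so, CLASS=so, CASE=ri, POLE=lu:
underlying: gaab-ri-gm-oz-li
1. o -> e, u -> i / F C0 _: fires at position(s) 9: gaabrigmezli
2. f -> v, k -> g, p -> b, s -> z, t -> d / V _ V: no change
surface: gaabrigmezli


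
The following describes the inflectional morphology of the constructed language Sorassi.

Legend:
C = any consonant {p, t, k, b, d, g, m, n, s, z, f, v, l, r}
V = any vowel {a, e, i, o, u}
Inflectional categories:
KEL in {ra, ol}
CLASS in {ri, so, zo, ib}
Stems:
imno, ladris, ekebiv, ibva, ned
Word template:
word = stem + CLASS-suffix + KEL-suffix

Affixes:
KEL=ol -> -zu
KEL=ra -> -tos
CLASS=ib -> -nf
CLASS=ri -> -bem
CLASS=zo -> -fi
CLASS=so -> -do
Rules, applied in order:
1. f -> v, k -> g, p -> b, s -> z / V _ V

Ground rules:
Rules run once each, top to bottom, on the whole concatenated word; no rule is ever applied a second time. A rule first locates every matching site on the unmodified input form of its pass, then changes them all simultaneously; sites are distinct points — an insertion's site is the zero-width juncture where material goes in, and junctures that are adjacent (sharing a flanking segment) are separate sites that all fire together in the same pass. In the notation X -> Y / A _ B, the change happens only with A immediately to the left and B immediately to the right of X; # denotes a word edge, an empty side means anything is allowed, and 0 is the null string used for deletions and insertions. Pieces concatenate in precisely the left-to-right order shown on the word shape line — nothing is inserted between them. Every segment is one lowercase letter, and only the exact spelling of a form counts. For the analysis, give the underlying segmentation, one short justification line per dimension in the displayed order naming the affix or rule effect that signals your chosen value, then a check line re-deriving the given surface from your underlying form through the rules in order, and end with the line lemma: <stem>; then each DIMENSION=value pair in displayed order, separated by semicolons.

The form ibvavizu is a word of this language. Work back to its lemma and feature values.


underlying: ibva-fi-zu
KEL=ol - signalled by the affix -zu
CLASS=zo - signalled by the affix -fi
check: ibvafizu -> ibvavizu
lemma: ibva; KEL=ol; CLASS=zo


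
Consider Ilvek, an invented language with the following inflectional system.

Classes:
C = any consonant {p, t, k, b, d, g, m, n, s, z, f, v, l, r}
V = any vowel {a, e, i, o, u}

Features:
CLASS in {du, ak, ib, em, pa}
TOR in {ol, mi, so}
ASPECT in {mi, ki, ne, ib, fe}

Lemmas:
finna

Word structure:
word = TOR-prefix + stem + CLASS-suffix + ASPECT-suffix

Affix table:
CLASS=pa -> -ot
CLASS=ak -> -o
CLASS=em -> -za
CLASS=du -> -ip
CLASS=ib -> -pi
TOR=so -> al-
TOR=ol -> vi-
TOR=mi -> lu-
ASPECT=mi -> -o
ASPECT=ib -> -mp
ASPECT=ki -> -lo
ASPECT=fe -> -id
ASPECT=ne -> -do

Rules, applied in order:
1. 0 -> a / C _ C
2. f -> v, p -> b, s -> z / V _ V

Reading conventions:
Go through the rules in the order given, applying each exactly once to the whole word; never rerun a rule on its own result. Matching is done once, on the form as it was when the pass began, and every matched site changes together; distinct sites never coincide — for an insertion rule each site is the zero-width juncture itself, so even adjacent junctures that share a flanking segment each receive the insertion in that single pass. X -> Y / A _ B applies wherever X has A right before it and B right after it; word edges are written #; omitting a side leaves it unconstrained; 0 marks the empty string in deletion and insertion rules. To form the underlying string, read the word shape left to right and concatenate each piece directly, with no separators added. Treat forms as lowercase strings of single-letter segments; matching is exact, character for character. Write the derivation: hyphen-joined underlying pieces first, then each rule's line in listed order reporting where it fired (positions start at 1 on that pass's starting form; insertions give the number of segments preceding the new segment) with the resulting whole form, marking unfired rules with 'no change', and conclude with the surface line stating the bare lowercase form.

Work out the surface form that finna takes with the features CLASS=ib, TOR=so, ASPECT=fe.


underlying: al-finna-pi-id
1. 0 -> a / C _ C: inserts after position(s) 2, 5: alafinanapiid
2. f -> v, p -> b, s -> z / V _ V: fires at position(s) 4, 10: alavinanabiid
surface: alavinanabiid


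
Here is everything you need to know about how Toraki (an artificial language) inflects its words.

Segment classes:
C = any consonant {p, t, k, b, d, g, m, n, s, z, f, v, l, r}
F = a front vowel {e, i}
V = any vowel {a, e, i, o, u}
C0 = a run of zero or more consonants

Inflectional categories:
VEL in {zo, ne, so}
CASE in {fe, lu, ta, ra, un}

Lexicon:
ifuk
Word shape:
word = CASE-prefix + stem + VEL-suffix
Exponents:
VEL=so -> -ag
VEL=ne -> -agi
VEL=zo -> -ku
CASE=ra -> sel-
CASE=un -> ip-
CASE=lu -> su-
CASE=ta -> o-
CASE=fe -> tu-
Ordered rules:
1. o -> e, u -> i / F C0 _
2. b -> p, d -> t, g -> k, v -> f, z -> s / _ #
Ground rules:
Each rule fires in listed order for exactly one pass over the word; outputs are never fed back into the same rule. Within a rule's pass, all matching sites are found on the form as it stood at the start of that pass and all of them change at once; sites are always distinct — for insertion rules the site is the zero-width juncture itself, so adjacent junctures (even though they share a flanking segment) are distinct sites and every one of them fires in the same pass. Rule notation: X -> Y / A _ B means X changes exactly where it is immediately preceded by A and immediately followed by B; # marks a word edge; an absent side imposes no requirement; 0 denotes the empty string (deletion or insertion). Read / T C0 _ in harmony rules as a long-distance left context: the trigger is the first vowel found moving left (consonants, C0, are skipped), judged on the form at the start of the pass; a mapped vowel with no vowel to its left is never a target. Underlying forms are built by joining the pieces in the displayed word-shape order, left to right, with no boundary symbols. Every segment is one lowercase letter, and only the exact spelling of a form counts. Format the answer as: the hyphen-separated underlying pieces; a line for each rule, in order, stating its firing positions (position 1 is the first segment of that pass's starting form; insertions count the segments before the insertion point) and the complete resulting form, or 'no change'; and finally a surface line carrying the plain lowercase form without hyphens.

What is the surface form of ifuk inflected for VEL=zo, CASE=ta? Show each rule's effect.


underlying: o-ifuk-ku
1. o -> e, u -> i / F C0 _: fires at position(s) 4: oifikku
2. b -> p, d -> t, g -> k, v -> f, z -> s / _ #: no change
surface: oifikku


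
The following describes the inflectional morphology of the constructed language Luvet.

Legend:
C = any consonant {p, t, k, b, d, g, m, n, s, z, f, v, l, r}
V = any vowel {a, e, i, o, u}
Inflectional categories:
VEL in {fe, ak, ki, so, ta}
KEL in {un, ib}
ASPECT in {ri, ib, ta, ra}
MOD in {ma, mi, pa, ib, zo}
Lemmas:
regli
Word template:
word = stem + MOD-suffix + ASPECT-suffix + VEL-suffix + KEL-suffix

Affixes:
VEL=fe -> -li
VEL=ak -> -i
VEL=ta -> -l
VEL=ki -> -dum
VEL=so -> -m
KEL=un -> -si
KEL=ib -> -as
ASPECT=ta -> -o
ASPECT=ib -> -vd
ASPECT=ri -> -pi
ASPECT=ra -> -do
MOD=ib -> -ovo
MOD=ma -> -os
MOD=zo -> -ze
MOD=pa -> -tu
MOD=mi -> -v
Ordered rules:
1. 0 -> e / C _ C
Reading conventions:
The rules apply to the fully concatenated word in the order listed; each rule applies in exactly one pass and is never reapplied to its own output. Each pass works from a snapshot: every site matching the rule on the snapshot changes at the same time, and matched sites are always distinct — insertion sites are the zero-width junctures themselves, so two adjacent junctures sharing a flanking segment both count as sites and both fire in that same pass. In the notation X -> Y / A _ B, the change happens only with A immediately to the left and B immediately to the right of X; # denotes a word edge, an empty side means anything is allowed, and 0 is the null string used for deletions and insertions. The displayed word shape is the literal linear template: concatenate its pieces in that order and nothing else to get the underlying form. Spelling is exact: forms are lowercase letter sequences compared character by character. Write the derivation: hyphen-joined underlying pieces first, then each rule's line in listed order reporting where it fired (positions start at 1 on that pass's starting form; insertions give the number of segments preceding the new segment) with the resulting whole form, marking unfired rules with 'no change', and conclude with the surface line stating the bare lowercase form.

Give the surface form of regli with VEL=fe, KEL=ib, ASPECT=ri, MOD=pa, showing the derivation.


underlying: regli-tu-pi-li-as
1. 0 -> e / C _ C: inserts after position(s) 3: regelitupilias
surface: regelitupilias


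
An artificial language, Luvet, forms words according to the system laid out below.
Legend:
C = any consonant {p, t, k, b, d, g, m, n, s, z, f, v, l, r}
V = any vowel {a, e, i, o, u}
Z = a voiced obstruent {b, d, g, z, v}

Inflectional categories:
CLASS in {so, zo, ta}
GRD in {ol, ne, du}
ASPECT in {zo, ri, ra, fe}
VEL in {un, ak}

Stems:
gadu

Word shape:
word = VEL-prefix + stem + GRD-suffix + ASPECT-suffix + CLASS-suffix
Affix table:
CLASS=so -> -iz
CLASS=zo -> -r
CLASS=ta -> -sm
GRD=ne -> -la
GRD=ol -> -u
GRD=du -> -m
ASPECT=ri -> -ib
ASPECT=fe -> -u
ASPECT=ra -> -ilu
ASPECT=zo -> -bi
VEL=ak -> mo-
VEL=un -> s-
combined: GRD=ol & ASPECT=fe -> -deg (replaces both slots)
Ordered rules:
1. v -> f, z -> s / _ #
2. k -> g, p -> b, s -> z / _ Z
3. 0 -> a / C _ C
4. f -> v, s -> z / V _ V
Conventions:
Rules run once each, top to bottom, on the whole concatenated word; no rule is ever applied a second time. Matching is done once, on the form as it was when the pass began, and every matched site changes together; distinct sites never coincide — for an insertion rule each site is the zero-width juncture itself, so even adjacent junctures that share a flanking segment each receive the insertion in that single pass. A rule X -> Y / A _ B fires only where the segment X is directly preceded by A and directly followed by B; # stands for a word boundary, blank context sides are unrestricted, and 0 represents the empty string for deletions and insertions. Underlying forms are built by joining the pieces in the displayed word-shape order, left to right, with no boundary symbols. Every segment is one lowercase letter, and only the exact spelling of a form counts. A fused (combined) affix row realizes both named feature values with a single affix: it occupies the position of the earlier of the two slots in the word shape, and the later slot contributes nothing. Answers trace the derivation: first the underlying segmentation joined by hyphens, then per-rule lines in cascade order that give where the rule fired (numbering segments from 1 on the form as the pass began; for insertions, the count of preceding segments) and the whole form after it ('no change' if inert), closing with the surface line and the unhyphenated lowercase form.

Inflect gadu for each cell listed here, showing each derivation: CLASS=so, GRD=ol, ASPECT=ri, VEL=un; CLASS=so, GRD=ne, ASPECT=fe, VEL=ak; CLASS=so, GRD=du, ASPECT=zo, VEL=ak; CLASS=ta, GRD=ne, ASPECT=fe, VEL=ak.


cell CLASS=so, GRD=ol, ASPECT=ri, VEL=un:
underlying: s-gadu-u-ib-iz
1. v -> f, z -> s / _ #: fires at position(s) 10: sgaduuibis
2. k -> g, p -> b, s -> z / _ Z: fires at position(s) 1: zgaduuibis
3. 0 -> a / C _ C: inserts after position(s) 1: zagaduuibis
4. f -> v, s -> z / V _ V: no change
surface: zagaduuibis

cell CLASS=so, GRD=ne, ASPECT=fe, VEL=ak:
underlying: mo-gadu-la-u-iz
1. v -> f, z -> s / _ #: fires at position(s) 11: mogadulauis
2. k -> g, p -> b, s -> z / _ Z: no change
3. 0 -> a / C _ C: no change
4. f -> v, s -> z / V _ V: no change
surface: mogadulauis

cell CLASS=so, GRD=du, ASPECT=zo, VEL=ak:
underlying: mo-gadu-m-bi-iz
1. v -> f, z -> s / _ #: fires at position(s) 11: mogadumbiis
2. k -> g, p -> b, s -> z / _ Z: no change
3. 0 -> a / C _ C: inserts after position(s) 7: mogadumabiis
4. f -> v, s -> z / V _ V: no change
surface: mogadumabiis

cell CLASS=ta, GRD=ne, ASPECT=fe, VEL=ak:
underlying: mo-gadu-la-u-sm
1. v -> f, z -> s / _ #: no change
2. k -> g, p -> b, s -> z / _ Z: no change
3. 0 -> a / C _ C: inserts after position(s) 10: mogadulausam
4. f -> v, s -> z / V _ V: fires at position(s) 10: mogadulauzam
surface: mogadulauzam


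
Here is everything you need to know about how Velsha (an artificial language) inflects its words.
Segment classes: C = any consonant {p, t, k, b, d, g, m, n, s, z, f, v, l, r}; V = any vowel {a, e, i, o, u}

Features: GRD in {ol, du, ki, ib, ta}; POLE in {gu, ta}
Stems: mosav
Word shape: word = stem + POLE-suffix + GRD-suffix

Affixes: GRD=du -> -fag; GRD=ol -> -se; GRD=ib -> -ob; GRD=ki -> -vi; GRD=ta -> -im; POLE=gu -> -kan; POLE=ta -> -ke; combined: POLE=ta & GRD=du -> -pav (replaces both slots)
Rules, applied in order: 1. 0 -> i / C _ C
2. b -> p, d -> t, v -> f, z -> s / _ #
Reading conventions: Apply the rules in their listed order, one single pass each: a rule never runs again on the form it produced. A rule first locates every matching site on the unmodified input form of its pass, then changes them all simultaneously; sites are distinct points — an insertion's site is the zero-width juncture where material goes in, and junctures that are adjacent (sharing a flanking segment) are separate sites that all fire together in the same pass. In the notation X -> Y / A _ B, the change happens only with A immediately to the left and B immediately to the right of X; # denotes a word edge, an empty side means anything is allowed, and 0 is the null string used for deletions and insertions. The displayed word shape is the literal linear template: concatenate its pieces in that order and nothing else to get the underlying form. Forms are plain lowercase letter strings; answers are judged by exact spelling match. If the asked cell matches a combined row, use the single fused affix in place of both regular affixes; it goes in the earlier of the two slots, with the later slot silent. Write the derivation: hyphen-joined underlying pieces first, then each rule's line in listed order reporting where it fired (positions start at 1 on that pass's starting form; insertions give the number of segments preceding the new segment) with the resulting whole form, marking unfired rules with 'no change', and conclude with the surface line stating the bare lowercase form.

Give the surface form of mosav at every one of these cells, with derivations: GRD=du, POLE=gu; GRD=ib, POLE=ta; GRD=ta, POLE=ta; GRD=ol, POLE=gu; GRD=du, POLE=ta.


cell GRD=du, POLE=gu:
underlying: mosav-kan-fag
1. 0 -> i / C _ C: inserts after position(s) 5, 8: mosavikanifag
2. b -> p, d -> t, v -> f, z -> s / _ #: no change
surface: mosavikanifag

cell GRD=ib, POLE=ta:
underlying: mosav-ke-ob
1. 0 -> i / C _ C: inserts after position(s) 5: mosavikeob
2. b -> p, d -> t, v -> f, z -> s / _ #: fires at position(s) 10: mosavikeop
surface: mosavikeop

cell GRD=ta, POLE=ta:
underlying: mosav-ke-im
1. 0 -> i / C _ C: inserts after position(s) 5: mosavikeim
2. b -> p, d -> t, v -> f, z -> s / _ #: no change
surface: mosavikeim

cell GRD=ol, POLE=gu:
underlying: mosav-kan-se
1. 0 -> i / C _ C: inserts after position(s) 5, 8: mosavikanise
2. b -> p, d -> t, v -> f, z -> s / _ #: no change
surface: mosavikanise

cell GRD=du, POLE=ta:
underlying: mosav-pav
1. 0 -> i / C _ C: inserts after position(s) 5: mosavipav
2. b -> p, d -> t, v -> f, z -> s / _ #: fires at position(s) 9: mosavipaf
surface: mosavipaf


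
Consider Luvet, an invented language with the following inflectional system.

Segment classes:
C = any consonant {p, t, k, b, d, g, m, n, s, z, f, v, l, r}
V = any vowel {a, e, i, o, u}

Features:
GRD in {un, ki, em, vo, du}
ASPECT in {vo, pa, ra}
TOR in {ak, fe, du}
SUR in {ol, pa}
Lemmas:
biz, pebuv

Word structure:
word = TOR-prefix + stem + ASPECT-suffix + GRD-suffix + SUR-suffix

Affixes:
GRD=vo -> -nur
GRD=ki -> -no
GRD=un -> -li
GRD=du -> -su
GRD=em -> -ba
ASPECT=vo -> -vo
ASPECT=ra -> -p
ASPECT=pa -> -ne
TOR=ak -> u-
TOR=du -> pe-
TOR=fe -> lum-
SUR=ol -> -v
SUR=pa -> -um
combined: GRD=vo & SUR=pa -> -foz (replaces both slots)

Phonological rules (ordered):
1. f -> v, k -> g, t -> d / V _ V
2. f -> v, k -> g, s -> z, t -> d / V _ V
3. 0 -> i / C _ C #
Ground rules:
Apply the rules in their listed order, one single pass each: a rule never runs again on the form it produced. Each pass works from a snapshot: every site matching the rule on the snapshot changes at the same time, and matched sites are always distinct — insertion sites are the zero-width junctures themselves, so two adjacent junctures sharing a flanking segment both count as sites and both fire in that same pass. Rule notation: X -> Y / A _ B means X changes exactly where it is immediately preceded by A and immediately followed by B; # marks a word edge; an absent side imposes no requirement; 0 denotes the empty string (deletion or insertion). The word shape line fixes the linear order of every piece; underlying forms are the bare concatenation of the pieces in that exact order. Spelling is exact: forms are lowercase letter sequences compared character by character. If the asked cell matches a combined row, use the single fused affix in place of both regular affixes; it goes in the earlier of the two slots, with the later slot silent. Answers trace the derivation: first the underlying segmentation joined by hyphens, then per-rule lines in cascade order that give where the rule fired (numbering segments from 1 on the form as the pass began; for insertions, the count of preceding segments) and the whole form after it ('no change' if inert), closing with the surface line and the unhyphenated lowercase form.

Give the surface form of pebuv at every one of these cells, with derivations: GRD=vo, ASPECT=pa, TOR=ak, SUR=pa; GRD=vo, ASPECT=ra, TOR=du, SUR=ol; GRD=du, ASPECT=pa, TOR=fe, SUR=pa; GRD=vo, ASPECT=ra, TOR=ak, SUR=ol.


cell GRD=vo, ASPECT=pa, TOR=ak, SUR=pa:
underlying: u-pebuv-ne-foz
1. f -> v, k -> g, t -> d / V _ V: fires at position(s) 9: upebuvnevoz
2. f -> v, k -> g, s -> z, t -> d / V _ V: no change
3. 0 -> i / C _ C #: no change
surface: upebuvnevoz

cell GRD=vo, ASPECT=ra, TOR=du, SUR=ol:
underlying: pe-pebuv-p-nur-v
1. f -> v, k -> g, t -> d / V _ V: no change
2. f -> v, k -> g, s -> z, t -> d / V _ V: no change
3. 0 -> i / C _ C #: inserts after position(s) 11: pepebuvpnuriv
surface: pepebuvpnuriv

cell GRD=du, ASPECT=pa, TOR=fe, SUR=pa:
underlying: lum-pebuv-ne-su-um
1. f -> v, k -> g, t -> d / V _ V: no change
2. f -> v, k -> g, s -> z, t -> d / V _ V: fires at position(s) 11: lumpebuvnezuum
3. 0 -> i / C _ C #: no change
surface: lumpebuvnezuum

cell GRD=vo, ASPECT=ra, TOR=ak, SUR=ol:
underlying: u-pebuv-p-nur-v
1. f -> v, k -> g, t -> d / V _ V: no change
2. f -> v, k -> g, s -> z, t -> d / V _ V: no change
3. 0 -> i / C _ C #: inserts after position(s) 10: upebuvpnuriv
surface: upebuvpnuriv


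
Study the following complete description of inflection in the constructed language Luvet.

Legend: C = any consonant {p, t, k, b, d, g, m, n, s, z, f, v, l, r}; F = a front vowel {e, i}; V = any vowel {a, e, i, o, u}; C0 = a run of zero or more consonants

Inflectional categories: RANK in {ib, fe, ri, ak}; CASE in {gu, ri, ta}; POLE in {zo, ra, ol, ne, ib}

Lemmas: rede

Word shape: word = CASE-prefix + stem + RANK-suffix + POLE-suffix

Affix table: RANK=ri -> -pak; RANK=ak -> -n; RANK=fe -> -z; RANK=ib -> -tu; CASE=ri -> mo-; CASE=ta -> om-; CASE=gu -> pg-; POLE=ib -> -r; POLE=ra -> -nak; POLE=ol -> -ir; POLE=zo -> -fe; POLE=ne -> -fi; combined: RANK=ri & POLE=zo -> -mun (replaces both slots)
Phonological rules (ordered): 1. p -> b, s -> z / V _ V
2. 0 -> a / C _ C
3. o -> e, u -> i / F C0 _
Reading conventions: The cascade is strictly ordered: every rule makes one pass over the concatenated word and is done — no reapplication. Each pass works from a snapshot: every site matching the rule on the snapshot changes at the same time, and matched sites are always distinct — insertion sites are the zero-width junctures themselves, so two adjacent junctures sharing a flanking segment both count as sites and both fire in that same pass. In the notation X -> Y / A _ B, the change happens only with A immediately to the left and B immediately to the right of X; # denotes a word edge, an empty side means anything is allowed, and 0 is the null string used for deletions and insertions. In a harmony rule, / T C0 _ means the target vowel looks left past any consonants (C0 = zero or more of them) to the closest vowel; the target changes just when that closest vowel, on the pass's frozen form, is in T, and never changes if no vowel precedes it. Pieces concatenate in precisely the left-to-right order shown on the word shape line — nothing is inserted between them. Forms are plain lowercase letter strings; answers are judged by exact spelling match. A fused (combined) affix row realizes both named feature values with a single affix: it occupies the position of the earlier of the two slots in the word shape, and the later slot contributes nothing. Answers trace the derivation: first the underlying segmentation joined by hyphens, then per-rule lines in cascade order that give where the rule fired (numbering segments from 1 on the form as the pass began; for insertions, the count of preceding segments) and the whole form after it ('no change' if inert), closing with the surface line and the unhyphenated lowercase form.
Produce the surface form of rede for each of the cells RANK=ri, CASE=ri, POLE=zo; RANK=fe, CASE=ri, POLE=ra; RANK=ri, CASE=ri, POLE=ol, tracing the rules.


cell RANK=ri, CASE=ri, POLE=zo:
underlying: mo-rede-mun
1. p -> b, s -> z / V _ V: no change
2. 0 -> a / C _ C: no change
3. o -> e, u -> i / F C0 _: fires at position(s) 8: moredemin
surface: moredemin

cell RANK=fe, CASE=ri, POLE=ra:
underlying: mo-rede-z-nak
1. p -> b, s -> z / V _ V: no change
2. 0 -> a / C _ C: inserts after position(s) 7: moredezanak
3. o -> e, u -> i / F C0 _: no change
surface: moredezanak

cell RANK=ri, CASE=ri, POLE=ol:
underlying: mo-rede-pak-ir
1. p -> b, s -> z / V _ V: fires at position(s) 7: moredebakir
2. 0 -> a / C _ C: no change
3. o -> e, u -> i / F C0 _: no change
surface: moredebakir


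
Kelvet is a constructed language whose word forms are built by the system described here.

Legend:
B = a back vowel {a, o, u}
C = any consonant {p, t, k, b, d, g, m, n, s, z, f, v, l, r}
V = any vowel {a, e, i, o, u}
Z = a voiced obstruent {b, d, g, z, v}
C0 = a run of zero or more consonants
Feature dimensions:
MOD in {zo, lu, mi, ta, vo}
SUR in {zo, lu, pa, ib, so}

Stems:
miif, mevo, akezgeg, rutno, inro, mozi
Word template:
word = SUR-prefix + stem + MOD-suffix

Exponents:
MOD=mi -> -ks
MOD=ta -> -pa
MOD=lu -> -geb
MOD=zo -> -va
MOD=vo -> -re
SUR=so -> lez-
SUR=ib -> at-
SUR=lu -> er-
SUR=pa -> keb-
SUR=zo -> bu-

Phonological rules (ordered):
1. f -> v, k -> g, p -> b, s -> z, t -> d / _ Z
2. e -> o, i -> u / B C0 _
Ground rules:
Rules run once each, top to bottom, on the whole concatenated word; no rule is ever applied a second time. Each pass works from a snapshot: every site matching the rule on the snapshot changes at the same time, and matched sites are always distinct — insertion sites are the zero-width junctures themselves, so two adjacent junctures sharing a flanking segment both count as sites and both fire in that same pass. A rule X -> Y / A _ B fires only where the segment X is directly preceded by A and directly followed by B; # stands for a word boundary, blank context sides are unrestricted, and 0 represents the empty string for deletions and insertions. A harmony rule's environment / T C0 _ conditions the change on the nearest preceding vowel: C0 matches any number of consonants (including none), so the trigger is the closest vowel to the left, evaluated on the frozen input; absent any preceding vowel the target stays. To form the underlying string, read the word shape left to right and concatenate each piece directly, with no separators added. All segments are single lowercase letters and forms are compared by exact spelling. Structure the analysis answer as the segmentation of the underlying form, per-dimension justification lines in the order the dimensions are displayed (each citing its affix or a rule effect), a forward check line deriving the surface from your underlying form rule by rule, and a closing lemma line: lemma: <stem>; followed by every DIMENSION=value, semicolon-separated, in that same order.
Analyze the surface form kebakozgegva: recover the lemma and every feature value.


underlying: keb-akezgeg-va
MOD=zo - signalled by the affix -va
SUR=pa - signalled by the affix keb-
check: kebakezgegva -> kebakezgegva -> kebakozgegva
lemma: akezgeg; MOD=zo; SUR=pa


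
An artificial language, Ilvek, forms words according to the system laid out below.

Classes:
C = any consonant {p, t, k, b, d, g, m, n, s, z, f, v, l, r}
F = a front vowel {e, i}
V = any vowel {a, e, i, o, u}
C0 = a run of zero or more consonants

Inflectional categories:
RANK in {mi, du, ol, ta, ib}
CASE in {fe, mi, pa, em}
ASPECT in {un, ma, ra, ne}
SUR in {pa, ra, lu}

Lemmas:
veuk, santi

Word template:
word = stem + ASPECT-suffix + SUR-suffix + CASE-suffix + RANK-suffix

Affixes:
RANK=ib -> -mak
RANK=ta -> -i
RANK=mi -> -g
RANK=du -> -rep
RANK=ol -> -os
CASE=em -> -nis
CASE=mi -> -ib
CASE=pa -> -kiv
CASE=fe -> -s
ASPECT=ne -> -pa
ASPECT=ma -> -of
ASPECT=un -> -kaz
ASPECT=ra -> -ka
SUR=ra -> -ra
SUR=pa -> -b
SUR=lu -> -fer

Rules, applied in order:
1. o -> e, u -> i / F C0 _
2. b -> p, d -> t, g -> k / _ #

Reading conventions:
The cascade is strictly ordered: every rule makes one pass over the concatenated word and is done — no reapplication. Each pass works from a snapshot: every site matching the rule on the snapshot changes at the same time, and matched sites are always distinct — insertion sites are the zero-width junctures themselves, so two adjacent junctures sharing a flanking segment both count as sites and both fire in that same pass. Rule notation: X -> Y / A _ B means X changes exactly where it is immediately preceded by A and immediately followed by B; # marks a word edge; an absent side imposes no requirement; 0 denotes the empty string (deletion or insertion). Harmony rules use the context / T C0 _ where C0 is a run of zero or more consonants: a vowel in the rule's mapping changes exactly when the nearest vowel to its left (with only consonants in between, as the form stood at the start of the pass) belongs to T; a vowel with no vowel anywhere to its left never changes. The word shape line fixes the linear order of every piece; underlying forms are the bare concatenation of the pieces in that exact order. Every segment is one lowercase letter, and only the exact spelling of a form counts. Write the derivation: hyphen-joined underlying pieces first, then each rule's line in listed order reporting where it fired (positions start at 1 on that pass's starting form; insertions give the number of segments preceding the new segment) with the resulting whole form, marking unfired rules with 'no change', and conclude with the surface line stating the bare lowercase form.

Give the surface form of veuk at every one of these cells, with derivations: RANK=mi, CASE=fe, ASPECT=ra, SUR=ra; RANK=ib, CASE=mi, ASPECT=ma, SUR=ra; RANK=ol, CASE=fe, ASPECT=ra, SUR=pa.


cell RANK=mi, CASE=fe, ASPECT=ra, SUR=ra:
underlying: veuk-ka-ra-s-g
1. o -> e, u -> i / F C0 _: fires at position(s) 3: veikkarasg
2. b -> p, d -> t, g -> k / _ #: fires at position(s) 10: veikkarask
surface: veikkarask

cell RANK=ib, CASE=mi, ASPECT=ma, SUR=ra:
underlying: veuk-of-ra-ib-mak
1. o -> e, u -> i / F C0 _: fires at position(s) 3: veikofraibmak
2. b -> p, d -> t, g -> k / _ #: no change
surface: veikofraibmak

cell RANK=ol, CASE=fe, ASPECT=ra, SUR=pa:
underlying: veuk-ka-b-s-os
1. o -> e, u -> i / F C0 _: fires at position(s) 3: veikkabsos
2. b -> p, d -> t, g -> k / _ #: no change
surface: veikkabsos


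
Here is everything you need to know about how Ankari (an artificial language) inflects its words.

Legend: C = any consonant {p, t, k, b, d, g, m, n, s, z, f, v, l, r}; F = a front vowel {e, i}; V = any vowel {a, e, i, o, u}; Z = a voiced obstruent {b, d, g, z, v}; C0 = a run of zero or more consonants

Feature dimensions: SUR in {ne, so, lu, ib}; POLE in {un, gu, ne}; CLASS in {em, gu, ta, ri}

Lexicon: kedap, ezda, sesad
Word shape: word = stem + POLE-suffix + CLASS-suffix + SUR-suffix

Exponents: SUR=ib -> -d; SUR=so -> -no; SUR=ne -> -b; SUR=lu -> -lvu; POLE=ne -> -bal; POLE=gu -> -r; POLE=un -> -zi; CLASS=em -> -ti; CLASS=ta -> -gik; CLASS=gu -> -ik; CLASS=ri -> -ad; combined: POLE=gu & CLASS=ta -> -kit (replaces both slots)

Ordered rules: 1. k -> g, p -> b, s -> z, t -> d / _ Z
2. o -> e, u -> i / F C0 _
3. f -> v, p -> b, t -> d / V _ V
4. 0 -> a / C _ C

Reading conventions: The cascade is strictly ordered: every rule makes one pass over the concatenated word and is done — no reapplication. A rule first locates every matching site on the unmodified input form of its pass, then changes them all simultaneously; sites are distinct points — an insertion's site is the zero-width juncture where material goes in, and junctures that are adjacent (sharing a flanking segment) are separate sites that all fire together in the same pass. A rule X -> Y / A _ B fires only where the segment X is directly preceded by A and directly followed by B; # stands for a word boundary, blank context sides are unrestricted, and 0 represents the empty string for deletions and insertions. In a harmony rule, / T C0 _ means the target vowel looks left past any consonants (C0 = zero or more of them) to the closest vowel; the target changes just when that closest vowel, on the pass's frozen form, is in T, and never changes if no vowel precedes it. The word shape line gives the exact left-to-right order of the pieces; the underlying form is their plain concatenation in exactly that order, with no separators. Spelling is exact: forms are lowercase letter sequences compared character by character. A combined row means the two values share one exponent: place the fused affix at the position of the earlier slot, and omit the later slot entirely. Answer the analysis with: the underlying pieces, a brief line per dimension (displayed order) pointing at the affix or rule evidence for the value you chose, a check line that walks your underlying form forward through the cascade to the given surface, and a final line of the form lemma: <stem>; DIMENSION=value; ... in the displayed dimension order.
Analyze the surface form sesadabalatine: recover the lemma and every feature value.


underlying: sesad-bal-ti-no
SUR=so - signalled by the affix -no
POLE=ne - signalled by the affix -bal
CLASS=em - signalled by the affix -ti
check: sesadbaltino -> sesadbaltino -> sesadbaltine -> sesadbaltine -> sesadabalatine
lemma: sesad; SUR=so; POLE=ne; CLASS=em
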